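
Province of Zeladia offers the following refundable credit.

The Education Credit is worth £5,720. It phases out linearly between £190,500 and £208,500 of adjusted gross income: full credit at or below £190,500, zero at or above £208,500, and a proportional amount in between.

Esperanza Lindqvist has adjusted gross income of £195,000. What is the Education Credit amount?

Education Credit: £195,000 is £4,500 into a £18,000 phase-out range, leaving 13,500/18,000 of the credit: £5,720 × 13,500/18,000 = £4,290.

£4,290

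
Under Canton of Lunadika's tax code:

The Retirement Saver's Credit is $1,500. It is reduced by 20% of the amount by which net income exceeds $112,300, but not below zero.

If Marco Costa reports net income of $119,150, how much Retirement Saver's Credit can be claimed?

$130

Retirement Saver's Credit: 20% of the $6,850 excess over $112,300 is $1,370; credit = $1,500 − $1,370 = $130.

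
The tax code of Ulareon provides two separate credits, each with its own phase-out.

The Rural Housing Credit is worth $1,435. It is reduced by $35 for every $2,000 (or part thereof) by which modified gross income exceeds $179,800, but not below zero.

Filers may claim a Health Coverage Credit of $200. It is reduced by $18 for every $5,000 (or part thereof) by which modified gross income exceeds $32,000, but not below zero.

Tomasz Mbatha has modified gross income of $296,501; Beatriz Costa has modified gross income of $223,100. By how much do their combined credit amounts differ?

$665

Tomasz ($296,501): Rural Housing Credit: income exceeds $179,800 by $116,701 → 59 increments × $35 = $2,065 ≥ base, so the credit is $0. Health Coverage Credit: income exceeds $32,000 by $264,501 → 53 increments × $18 = $954 ≥ base, so the credit is $0. total $0 + $0 = $0
Beatriz ($223,100): Rural Housing Credit: income exceeds $179,800 by $43,300, which is 22 full-or-partial $2,000 increments; reduction = 22 × $35 = $770, leaving $665. Health Coverage Credit: income exceeds $32,000 by $191,100 → 39 increments × $18 = $702 ≥ base, so the credit is $0. total $665 + $0 = $665
Difference: |$0 − $665| = $665.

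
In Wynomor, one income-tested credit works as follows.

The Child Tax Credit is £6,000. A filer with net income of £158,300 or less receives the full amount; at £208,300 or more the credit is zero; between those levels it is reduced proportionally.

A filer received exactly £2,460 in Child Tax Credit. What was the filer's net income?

£2,460 is 2,460/6,000 of the full £6,000, so 3,540/6,000 of the £50,000 range has been used: income = £158,300 + £50,000 × 3,540/6,000 = £187,800.

£187,800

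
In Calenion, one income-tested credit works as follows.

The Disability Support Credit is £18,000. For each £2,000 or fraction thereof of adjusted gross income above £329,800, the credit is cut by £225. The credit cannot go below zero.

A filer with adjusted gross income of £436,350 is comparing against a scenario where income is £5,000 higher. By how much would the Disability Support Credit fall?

£450

At £436,350 — income exceeds £329,800 by £106,550, which is 54 full-or-partial £2,000 increments; reduction = 54 × £225 = £12,150, leaving £5,850.
At £441,350 — income exceeds £329,800 by £111,550, which is 56 full-or-partial £2,000 increments; reduction = 56 × £225 = £12,600, leaving £5,400.
Lost: £5,850 − £5,400 = £450.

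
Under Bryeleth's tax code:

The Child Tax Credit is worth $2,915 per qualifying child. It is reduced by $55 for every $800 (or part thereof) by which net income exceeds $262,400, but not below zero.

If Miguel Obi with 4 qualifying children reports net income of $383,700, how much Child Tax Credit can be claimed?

$3,300

Child Tax Credit: base = 4 × $2,915 = $11,660. income exceeds $262,400 by $121,300, which is 152 full-or-partial $800 increments; reduction = 152 × $55 = $8,360, leaving $3,300.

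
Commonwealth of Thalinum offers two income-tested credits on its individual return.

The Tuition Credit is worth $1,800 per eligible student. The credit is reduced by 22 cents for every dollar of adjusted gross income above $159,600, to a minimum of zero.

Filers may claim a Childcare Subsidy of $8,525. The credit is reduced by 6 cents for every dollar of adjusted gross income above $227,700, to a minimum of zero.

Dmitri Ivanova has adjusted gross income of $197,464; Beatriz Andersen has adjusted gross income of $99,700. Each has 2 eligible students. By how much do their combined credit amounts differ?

Dmitri ($197,464): Tuition Credit: base = 2 × $1,800 = $3,600. 22% of the $37,864 excess over $159,600 is $8,330.08 ≥ base, so the credit is $0. Childcare Subsidy: $197,464 is at or below the $227,700 threshold, so the full $8,525 applies. total $0 + $8,525 = $8,525
Beatriz ($99,700): Tuition Credit: base = 2 × $1,800 = $3,600. $99,700 is at or below the $159,600 threshold, so the full $3,600 applies. Childcare Subsidy: $99,700 is at or below the $227,700 threshold, so the full $8,525 applies. total $3,600 + $8,525 = $12,125
Difference: |$8,525 − $12,125| = $3,600.

$3,600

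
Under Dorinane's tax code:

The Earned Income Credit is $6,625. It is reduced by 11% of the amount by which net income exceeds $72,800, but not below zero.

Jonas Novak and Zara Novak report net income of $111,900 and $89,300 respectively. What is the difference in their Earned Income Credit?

$2,486

Jonas ($111,900): Earned Income Credit: 11% of the $39,100 excess over $72,800 is $4,301; credit = $6,625 − $4,301 = $2,324.
Zara ($89,300): Earned Income Credit: 11% of the $16,500 excess over $72,800 is $1,815; credit = $6,625 − $1,815 = $4,810.
Difference: |$2,324 − $4,810| = $2,486.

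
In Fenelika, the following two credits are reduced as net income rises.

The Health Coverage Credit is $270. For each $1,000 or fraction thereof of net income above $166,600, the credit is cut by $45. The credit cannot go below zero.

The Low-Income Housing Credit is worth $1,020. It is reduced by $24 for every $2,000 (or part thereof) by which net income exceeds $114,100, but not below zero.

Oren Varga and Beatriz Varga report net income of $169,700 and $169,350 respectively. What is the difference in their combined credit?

$45

Oren ($169,700): Health Coverage Credit: income exceeds $166,600 by $3,100, which is 4 full-or-partial $1,000 increments; reduction = 4 × $45 = $180, leaving $90. Low-Income Housing Credit: income exceeds $114,100 by $55,600, which is 28 full-or-partial $2,000 increments; reduction = 28 × $24 = $672, leaving $348. total $90 + $348 = $438
Beatriz ($169,350): Health Coverage Credit: income exceeds $166,600 by $2,750, which is 3 full-or-partial $1,000 increments; reduction = 3 × $45 = $135, leaving $135. Low-Income Housing Credit: income exceeds $114,100 by $55,250, which is 28 full-or-partial $2,000 increments; reduction = 28 × $24 = $672, leaving $348. total $135 + $348 = $483
Difference: |$438 − $483| = $45.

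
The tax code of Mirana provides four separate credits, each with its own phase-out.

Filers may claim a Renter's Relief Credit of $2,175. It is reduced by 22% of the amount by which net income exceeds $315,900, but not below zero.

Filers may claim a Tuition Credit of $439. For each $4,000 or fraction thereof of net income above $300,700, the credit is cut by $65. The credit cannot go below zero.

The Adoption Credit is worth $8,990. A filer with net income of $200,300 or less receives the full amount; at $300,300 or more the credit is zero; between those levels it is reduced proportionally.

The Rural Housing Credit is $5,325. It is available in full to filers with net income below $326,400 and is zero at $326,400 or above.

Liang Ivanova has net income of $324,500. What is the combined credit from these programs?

$5,657

Renter's Relief Credit: 22% of the $8,600 excess over $315,900 is $1,892; credit = $2,175 − $1,892 = $283.
Tuition Credit: income exceeds $300,700 by $23,800, which is 6 full-or-partial $4,000 increments; reduction = 6 × $65 = $390, leaving $49.
Adoption Credit: $324,500 is at or above $300,300, so the credit is $0.
Rural Housing Credit: $324,500 is below the $326,400 cutoff, so the full $5,325 applies.
Total: $283 + $49 + $0 + $5,325 = $5,657.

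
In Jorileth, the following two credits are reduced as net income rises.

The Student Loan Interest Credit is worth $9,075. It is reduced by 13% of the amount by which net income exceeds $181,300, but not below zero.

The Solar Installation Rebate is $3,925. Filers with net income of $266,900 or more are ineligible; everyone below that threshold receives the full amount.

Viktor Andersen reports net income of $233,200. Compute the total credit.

$6,253

Student Loan Interest Credit: 13% of the $51,900 excess over $181,300 is $6,747; credit = $9,075 − $6,747 = $2,328.
Solar Installation Rebate: $233,200 is below the $266,900 cutoff, so the full $3,925 applies.
Total: $2,328 + $3,925 = $6,253.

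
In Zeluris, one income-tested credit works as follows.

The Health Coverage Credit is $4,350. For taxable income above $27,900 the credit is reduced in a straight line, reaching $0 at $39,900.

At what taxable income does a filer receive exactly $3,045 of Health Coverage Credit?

$31,500

$3,045 is 3,045/4,350 of the full $4,350, so 1,305/4,350 of the $12,000 range has been used: income = $27,900 + $12,000 × 1,305/4,350 = $31,500.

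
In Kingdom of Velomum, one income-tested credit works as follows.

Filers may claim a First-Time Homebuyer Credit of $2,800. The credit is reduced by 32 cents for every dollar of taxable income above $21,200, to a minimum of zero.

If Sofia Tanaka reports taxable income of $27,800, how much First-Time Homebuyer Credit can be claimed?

First-Time Homebuyer Credit: 32% of the $6,600 excess over $21,200 is $2,112; credit = $2,800 − $2,112 = $688.

$688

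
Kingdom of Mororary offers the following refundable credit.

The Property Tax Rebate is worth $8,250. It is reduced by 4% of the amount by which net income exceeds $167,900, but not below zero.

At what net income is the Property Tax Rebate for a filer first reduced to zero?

$374,150

The credit falls by 4% of each dollar above $167,900, so it reaches zero when the excess is $8,250 / 4% = $206,250: income = $167,900 + $206,250 = $374,150.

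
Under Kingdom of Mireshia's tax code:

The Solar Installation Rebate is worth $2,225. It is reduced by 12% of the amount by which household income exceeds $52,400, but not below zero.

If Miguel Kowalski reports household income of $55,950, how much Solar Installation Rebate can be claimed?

Solar Installation Rebate: 12% of the $3,550 excess over $52,400 is $426; credit = $2,225 − $426 = $1,799.

$1,799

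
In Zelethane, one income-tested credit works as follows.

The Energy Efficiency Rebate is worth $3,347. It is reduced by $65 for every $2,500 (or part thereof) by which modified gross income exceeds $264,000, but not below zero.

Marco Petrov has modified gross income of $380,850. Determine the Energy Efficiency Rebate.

$292

Energy Efficiency Rebate: income exceeds $264,000 by $116,850, which is 47 full-or-partial $2,500 increments; reduction = 47 × $65 = $3,055, leaving $292.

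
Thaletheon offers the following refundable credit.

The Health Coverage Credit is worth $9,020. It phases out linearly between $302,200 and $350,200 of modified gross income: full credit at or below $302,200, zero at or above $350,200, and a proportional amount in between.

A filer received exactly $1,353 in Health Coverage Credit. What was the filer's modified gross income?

$343,000

$1,353 is 1,353/9,020 of the full $9,020, so 7,667/9,020 of the $48,000 range has been used: income = $302,200 + $48,000 × 7,667/9,020 = $343,000.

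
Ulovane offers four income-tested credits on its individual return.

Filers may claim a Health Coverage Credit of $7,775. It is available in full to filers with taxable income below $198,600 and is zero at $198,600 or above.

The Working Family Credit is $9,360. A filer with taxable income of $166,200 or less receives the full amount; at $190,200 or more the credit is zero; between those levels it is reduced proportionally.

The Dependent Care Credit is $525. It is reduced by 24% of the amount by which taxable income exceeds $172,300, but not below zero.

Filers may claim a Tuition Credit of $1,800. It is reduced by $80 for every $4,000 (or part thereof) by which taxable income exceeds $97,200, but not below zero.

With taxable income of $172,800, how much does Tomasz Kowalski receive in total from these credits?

$15,246

Health Coverage Credit: $172,800 is below the $198,600 cutoff, so the full $7,775 applies.
Working Family Credit: $172,800 is $6,600 into a $24,000 phase-out range, leaving 17,400/24,000 of the credit: $9,360 × 17,400/24,000 = $6,786.
Dependent Care Credit: 24% of the $500 excess over $172,300 is $120; credit = $525 − $120 = $405.
Tuition Credit: income exceeds $97,200 by $75,600, which is 19 full-or-partial $4,000 increments; reduction = 19 × $80 = $1,520, leaving $280.
Total: $7,775 + $6,786 + $405 + $280 = $15,246.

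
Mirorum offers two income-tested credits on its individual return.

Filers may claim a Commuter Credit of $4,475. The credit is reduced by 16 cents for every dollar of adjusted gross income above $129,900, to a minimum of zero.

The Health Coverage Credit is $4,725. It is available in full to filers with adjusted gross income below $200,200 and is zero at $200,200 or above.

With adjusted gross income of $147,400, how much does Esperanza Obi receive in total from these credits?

$6,400

Commuter Credit: 16% of the $17,500 excess over $129,900 is $2,800; credit = $4,475 − $2,800 = $1,675.
Health Coverage Credit: $147,400 is below the $200,200 cutoff, so the full $4,725 applies.
Total: $1,675 + $4,725 = $6,400.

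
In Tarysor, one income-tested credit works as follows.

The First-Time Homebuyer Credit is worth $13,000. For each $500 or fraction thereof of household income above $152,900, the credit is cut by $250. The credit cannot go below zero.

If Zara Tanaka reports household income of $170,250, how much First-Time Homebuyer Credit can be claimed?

First-Time Homebuyer Credit: income exceeds $152,900 by $17,350, which is 35 full-or-partial $500 increments; reduction = 35 × $250 = $8,750, leaving $4,250.

$4,250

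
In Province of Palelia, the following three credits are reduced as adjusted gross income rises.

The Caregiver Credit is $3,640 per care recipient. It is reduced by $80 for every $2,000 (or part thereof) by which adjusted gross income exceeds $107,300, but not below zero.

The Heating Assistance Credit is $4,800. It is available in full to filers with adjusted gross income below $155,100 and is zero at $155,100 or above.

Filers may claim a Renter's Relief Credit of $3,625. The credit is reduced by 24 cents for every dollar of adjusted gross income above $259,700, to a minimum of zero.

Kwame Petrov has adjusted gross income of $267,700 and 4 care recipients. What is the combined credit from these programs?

Caregiver Credit: base = 4 × $3,640 = $14,560. income exceeds $107,300 by $160,400, which is 81 full-or-partial $2,000 increments; reduction = 81 × $80 = $6,480, leaving $8,080.
Heating Assistance Credit: $267,700 meets or exceeds the $155,100 cutoff, so the credit is $0.
Renter's Relief Credit: 24% of the $8,000 excess over $259,700 is $1,920; credit = $3,625 − $1,920 = $1,705.
Total: $8,080 + $0 + $1,705 = $9,785.

$9,785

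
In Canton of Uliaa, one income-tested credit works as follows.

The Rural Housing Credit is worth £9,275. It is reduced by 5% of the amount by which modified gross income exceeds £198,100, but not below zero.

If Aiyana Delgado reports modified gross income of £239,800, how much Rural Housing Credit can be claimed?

Rural Housing Credit: 5% of the £41,700 excess over £198,100 is £2,085; credit = £9,275 − £2,085 = £7,190.

£7,190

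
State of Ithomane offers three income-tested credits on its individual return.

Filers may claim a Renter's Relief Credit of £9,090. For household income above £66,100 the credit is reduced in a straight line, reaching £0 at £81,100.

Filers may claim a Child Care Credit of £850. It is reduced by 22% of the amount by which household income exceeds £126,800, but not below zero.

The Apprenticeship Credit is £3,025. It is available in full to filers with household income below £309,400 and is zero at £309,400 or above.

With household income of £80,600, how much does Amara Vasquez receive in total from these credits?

£4,178

Renter's Relief Credit: £80,600 is £14,500 into a £15,000 phase-out range, leaving 500/15,000 of the credit: £9,090 × 500/15,000 = £303.
Child Care Credit: £80,600 is at or below the £126,800 threshold, so the full £850 applies.
Apprenticeship Credit: £80,600 is below the £309,400 cutoff, so the full £3,025 applies.
Total: £303 + £850 + £3,025 = £4,178.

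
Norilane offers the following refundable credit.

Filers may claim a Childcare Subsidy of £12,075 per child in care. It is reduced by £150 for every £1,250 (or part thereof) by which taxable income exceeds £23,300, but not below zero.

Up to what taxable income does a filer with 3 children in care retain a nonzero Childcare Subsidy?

Full credit = 3 × £12,075 = £36,225.
After 241 increments the reduction is 241 × £150 = £36,150, leaving £75; one more increment wipes it out. Increment 241 ends at excess 241 × £1,250 = £301,250, so the highest qualifying income is £23,300 + £301,250 = £324,550.

£324,550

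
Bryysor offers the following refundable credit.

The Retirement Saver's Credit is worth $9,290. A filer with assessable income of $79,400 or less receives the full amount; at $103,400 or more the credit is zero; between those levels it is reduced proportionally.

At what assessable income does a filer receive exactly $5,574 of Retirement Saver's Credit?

$5,574 is 5,574/9,290 of the full $9,290, so 3,716/9,290 of the $24,000 range has been used: income = $79,400 + $24,000 × 3,716/9,290 = $89,000.

$89,000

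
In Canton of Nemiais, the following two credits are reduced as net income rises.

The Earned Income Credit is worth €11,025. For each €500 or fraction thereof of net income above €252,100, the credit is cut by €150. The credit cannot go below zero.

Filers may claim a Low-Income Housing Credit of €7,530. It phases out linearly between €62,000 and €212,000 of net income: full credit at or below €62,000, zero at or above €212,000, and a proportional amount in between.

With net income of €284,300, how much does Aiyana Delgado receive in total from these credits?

€1,275

Earned Income Credit: income exceeds €252,100 by €32,200, which is 65 full-or-partial €500 increments; reduction = 65 × €150 = €9,750, leaving €1,275.
Low-Income Housing Credit: €284,300 is at or above €212,000, so the credit is €0.
Total: €1,275 + €0 = €1,275.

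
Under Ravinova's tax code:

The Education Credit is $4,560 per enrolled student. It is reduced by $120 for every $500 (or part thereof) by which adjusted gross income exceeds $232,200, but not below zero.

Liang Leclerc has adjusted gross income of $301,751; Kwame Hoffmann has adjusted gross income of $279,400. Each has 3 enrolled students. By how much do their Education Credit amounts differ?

$2,280

Liang ($301,751): Education Credit: base = 3 × $4,560 = $13,680. income exceeds $232,200 by $69,551 → 140 increments × $120 = $16,800 ≥ base, so the credit is $0.
Kwame ($279,400): Education Credit: base = 3 × $4,560 = $13,680. income exceeds $232,200 by $47,200, which is 95 full-or-partial $500 increments; reduction = 95 × $120 = $11,400, leaving $2,280.
Difference: |$0 − $2,280| = $2,280.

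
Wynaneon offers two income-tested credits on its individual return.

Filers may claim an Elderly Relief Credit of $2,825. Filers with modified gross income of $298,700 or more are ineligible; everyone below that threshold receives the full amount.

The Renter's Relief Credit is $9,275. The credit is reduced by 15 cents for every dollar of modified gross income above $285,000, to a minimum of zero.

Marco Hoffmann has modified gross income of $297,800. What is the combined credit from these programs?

Elderly Relief Credit: $297,800 is below the $298,700 cutoff, so the full $2,825 applies.
Renter's Relief Credit: 15% of the $12,800 excess over $285,000 is $1,920; credit = $9,275 − $1,920 = $7,355.
Total: $2,825 + $7,355 = $10,180.

$10,180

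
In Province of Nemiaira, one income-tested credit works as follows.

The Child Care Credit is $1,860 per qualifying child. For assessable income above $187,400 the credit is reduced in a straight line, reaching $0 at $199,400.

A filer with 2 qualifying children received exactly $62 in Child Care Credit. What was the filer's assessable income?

$199,200

Full credit = 2 × $1,860 = $3,720.
$62 is 62/3,720 of the full $3,720, so 3,658/3,720 of the $12,000 range has been used: income = $187,400 + $12,000 × 3,658/3,720 = $199,200.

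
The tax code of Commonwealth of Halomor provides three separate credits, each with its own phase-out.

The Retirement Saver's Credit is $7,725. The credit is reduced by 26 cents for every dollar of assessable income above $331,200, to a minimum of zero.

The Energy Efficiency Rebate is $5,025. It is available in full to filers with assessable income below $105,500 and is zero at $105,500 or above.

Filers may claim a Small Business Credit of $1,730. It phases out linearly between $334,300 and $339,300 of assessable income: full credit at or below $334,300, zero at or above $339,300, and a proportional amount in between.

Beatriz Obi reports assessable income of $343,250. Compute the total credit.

Retirement Saver's Credit: 26% of the $12,050 excess over $331,200 is $3,133; credit = $7,725 − $3,133 = $4,592.
Energy Efficiency Rebate: $343,250 meets or exceeds the $105,500 cutoff, so the credit is $0.
Small Business Credit: $343,250 is at or above $339,300, so the credit is $0.
Total: $4,592 + $0 + $0 = $4,592.

$4,592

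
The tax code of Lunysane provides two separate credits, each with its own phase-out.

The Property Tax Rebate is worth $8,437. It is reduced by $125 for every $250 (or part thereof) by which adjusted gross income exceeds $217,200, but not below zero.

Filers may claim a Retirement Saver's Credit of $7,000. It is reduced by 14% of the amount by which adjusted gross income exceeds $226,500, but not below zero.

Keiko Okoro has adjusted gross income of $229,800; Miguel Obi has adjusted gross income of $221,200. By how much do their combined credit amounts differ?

$4,837

Keiko ($229,800): Property Tax Rebate: income exceeds $217,200 by $12,600, which is 51 full-or-partial $250 increments; reduction = 51 × $125 = $6,375, leaving $2,062. Retirement Saver's Credit: 14% of the $3,300 excess over $226,500 is $462; credit = $7,000 − $462 = $6,538. total $2,062 + $6,538 = $8,600
Miguel ($221,200): Property Tax Rebate: income exceeds $217,200 by $4,000, which is 16 full-or-partial $250 increments; reduction = 16 × $125 = $2,000, leaving $6,437. Retirement Saver's Credit: $221,200 is at or below the $226,500 threshold, so the full $7,000 applies. total $6,437 + $7,000 = $13,437
Difference: |$8,600 − $13,437| = $4,837.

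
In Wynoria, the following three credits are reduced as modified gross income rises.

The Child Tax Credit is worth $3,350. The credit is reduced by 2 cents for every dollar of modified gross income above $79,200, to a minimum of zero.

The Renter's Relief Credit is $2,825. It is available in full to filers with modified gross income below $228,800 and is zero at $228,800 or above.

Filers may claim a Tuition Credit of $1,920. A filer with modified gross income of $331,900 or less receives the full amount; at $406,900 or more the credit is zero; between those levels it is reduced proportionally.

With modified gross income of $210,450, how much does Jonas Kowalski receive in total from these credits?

$5,470

Child Tax Credit: 2% of the $131,250 excess over $79,200 is $2,625; credit = $3,350 − $2,625 = $725.
Renter's Relief Credit: $210,450 is below the $228,800 cutoff, so the full $2,825 applies.
Tuition Credit: $210,450 is at or below the $331,900 threshold, so the full $1,920 applies.
Total: $725 + $2,825 + $1,920 = $5,470.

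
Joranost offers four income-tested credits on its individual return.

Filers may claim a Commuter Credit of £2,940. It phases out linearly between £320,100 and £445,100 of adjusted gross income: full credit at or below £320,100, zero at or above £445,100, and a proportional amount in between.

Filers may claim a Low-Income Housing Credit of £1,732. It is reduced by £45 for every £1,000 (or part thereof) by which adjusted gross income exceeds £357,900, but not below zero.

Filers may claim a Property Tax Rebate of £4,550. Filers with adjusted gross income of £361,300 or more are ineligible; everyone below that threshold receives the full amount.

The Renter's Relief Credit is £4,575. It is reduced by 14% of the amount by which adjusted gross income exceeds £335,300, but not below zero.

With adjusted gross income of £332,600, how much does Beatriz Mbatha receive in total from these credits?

Commuter Credit: £332,600 is £12,500 into a £125,000 phase-out range, leaving 112,500/125,000 of the credit: £2,940 × 112,500/125,000 = £2,646.
Low-Income Housing Credit: £332,600 is at or below the £357,900 threshold, so the full £1,732 applies.
Property Tax Rebate: £332,600 is below the £361,300 cutoff, so the full £4,550 applies.
Renter's Relief Credit: £332,600 is at or below the £335,300 threshold, so the full £4,575 applies.
Total: £2,646 + £1,732 + £4,550 + £4,575 = £13,503.

£13,503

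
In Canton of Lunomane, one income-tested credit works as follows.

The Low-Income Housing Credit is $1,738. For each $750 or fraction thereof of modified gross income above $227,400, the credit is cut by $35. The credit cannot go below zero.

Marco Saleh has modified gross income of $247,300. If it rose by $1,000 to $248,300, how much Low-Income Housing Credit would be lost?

$35

At $247,300 — income exceeds $227,400 by $19,900, which is 27 full-or-partial $750 increments; reduction = 27 × $35 = $945, leaving $793.
At $248,300 — income exceeds $227,400 by $20,900, which is 28 full-or-partial $750 increments; reduction = 28 × $35 = $980, leaving $758.
Lost: $793 − $758 = $35.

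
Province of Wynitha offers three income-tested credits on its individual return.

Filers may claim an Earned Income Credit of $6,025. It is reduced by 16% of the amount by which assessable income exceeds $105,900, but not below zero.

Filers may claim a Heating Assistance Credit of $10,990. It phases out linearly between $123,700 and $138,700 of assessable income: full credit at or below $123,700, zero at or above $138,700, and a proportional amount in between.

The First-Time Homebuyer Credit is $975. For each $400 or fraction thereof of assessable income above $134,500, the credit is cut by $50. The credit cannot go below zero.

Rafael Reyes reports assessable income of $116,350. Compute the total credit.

$16,318

Earned Income Credit: 16% of the $10,450 excess over $105,900 is $1,672; credit = $6,025 − $1,672 = $4,353.
Heating Assistance Credit: $116,350 is at or below the $123,700 threshold, so the full $10,990 applies.
First-Time Homebuyer Credit: $116,350 is at or below the $134,500 threshold, so the full $975 applies.
Total: $4,353 + $10,990 + $975 = $16,318.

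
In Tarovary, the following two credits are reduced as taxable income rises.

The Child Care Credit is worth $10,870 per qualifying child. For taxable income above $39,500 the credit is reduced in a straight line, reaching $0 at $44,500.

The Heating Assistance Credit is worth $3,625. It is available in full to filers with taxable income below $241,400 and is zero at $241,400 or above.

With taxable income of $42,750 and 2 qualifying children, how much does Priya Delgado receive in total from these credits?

Child Care Credit: base = 2 × $10,870 = $21,740. $42,750 is $3,250 into a $5,000 phase-out range, leaving 1,750/5,000 of the credit: $21,740 × 1,750/5,000 = $7,609.
Heating Assistance Credit: $42,750 is below the $241,400 cutoff, so the full $3,625 applies.
Total: $7,609 + $3,625 = $11,234.

$11,234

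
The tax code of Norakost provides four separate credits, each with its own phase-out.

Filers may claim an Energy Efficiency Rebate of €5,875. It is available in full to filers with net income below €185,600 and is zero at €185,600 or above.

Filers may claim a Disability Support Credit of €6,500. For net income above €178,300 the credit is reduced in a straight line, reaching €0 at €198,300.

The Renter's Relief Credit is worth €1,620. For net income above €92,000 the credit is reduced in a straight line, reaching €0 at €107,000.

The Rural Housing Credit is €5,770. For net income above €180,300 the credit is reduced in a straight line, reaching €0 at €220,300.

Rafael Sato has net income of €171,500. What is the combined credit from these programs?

Energy Efficiency Rebate: €171,500 is below the €185,600 cutoff, so the full €5,875 applies.
Disability Support Credit: €171,500 is at or below the €178,300 threshold, so the full €6,500 applies.
Renter's Relief Credit: €171,500 is at or above €107,000, so the credit is €0.
Rural Housing Credit: €171,500 is at or below the €180,300 threshold, so the full €5,770 applies.
Total: €5,875 + €6,500 + €0 + €5,770 = €18,145.

€18,145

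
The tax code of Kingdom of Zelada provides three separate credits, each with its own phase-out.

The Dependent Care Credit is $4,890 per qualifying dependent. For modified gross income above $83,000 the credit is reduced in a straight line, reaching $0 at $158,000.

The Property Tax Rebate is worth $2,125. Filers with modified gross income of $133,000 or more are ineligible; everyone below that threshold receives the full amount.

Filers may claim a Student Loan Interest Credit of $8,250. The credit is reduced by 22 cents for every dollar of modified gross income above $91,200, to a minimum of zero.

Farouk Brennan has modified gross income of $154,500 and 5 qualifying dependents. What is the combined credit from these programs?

Dependent Care Credit: base = 5 × $4,890 = $24,450. $154,500 is $71,500 into a $75,000 phase-out range, leaving 3,500/75,000 of the credit: $24,450 × 3,500/75,000 = $1,141.
Property Tax Rebate: $154,500 meets or exceeds the $133,000 cutoff, so the credit is $0.
Student Loan Interest Credit: 22% of the $63,300 excess over $91,200 is $13,926 ≥ base, so the credit is $0.
Total: $1,141 + $0 + $0 = $1,141.

$1,141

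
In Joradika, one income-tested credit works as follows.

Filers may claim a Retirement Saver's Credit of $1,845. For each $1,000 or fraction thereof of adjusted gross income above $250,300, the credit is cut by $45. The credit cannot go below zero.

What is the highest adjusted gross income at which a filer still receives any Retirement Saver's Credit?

After 40 increments the reduction is 40 × $45 = $1,800, leaving $45; one more increment wipes it out. Increment 40 ends at excess 40 × $1,000 = $40,000, so the highest qualifying income is $250,300 + $40,000 = $290,300.

$290,300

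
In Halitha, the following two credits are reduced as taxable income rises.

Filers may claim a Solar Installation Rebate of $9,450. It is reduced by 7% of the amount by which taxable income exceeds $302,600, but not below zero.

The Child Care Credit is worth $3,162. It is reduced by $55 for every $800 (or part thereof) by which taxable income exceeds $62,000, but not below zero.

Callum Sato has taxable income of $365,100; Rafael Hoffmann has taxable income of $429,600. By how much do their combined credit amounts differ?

Callum ($365,100): Solar Installation Rebate: 7% of the $62,500 excess over $302,600 is $4,375; credit = $9,450 − $4,375 = $5,075. Child Care Credit: income exceeds $62,000 by $303,100 → 379 increments × $55 = $20,845 ≥ base, so the credit is $0. total $5,075 + $0 = $5,075
Rafael ($429,600): Solar Installation Rebate: 7% of the $127,000 excess over $302,600 is $8,890; credit = $9,450 − $8,890 = $560. Child Care Credit: income exceeds $62,000 by $367,600 → 460 increments × $55 = $25,300 ≥ base, so the credit is $0. total $560 + $0 = $560
Difference: |$5,075 − $560| = $4,515.

$4,515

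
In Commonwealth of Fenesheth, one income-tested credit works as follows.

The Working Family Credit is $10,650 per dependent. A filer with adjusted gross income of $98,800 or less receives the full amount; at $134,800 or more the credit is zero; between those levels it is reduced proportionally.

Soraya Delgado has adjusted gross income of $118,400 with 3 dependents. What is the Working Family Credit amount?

$14,555

Working Family Credit: base = 3 × $10,650 = $31,950. $118,400 is $19,600 into a $36,000 phase-out range, leaving 16,400/36,000 of the credit: $31,950 × 16,400/36,000 = $14,555.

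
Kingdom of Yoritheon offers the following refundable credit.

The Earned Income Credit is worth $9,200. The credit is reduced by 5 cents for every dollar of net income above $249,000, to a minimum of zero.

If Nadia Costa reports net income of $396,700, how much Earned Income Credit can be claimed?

$1,815

Earned Income Credit: 5% of the $147,700 excess over $249,000 is $7,385; credit = $9,200 − $7,385 = $1,815.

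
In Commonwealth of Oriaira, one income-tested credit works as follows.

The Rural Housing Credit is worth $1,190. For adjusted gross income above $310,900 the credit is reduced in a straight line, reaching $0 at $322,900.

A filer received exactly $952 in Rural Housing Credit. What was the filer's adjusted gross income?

$313,300

$952 is 952/1,190 of the full $1,190, so 238/1,190 of the $12,000 range has been used: income = $310,900 + $12,000 × 238/1,190 = $313,300.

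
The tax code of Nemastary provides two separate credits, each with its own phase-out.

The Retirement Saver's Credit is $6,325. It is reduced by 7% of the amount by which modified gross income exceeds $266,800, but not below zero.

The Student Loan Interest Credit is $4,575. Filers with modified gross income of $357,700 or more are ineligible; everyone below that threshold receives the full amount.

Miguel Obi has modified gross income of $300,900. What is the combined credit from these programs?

Retirement Saver's Credit: 7% of the $34,100 excess over $266,800 is $2,387; credit = $6,325 − $2,387 = $3,938.
Student Loan Interest Credit: $300,900 is below the $357,700 cutoff, so the full $4,575 applies.
Total: $3,938 + $4,575 = $8,513.

$8,513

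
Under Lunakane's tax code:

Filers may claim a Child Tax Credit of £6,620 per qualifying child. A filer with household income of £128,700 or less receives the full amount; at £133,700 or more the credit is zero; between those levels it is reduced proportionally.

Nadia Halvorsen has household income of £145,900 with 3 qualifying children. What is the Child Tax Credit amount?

Child Tax Credit: base = 3 × £6,620 = £19,860. £145,900 is at or above £133,700, so the credit is £0.

£0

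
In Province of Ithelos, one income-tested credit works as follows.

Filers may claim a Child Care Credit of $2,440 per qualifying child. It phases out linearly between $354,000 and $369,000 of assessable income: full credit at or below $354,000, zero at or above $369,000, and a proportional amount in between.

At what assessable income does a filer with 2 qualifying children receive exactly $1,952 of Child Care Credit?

$363,000

Full credit = 2 × $2,440 = $4,880.
$1,952 is 1,952/4,880 of the full $4,880, so 2,928/4,880 of the $15,000 range has been used: income = $354,000 + $15,000 × 2,928/4,880 = $363,000.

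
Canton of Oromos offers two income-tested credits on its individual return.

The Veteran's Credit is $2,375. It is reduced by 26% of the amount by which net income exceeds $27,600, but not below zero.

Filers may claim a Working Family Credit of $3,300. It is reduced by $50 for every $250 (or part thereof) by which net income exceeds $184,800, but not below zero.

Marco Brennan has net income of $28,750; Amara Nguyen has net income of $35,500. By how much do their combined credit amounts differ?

Marco ($28,750): Veteran's Credit: 26% of the $1,150 excess over $27,600 is $299; credit = $2,375 − $299 = $2,076. Working Family Credit: $28,750 is at or below the $184,800 threshold, so the full $3,300 applies. total $2,076 + $3,300 = $5,376
Amara ($35,500): Veteran's Credit: 26% of the $7,900 excess over $27,600 is $2,054; credit = $2,375 − $2,054 = $321. Working Family Credit: $35,500 is at or below the $184,800 threshold, so the full $3,300 applies. total $321 + $3,300 = $3,621
Difference: |$5,376 − $3,621| = $1,755.

$1,755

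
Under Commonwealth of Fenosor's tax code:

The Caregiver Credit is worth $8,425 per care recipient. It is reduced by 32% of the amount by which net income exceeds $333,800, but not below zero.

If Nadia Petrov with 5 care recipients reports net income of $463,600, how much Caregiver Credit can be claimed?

$589

Caregiver Credit: base = 5 × $8,425 = $42,125. 32% of the $129,800 excess over $333,800 is $41,536; credit = $42,125 − $41,536 = $589.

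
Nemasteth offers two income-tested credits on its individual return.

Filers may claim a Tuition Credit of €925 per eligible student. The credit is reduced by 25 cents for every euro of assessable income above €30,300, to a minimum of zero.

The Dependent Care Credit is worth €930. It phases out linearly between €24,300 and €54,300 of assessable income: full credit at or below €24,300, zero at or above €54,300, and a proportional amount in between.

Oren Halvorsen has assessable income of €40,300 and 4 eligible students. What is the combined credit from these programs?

€1,634

Tuition Credit: base = 4 × €925 = €3,700. 25% of the €10,000 excess over €30,300 is €2,500; credit = €3,700 − €2,500 = €1,200.
Dependent Care Credit: €40,300 is €16,000 into a €30,000 phase-out range, leaving 14,000/30,000 of the credit: €930 × 14,000/30,000 = €434.
Total: €1,200 + €434 = €1,634.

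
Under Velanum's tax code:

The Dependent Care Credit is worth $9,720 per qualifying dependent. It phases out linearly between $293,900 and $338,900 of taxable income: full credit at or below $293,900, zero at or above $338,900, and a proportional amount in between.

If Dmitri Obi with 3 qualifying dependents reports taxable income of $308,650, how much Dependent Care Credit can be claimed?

$19,602

Dependent Care Credit: base = 3 × $9,720 = $29,160. $308,650 is $14,750 into a $45,000 phase-out range, leaving 30,250/45,000 of the credit: $29,160 × 30,250/45,000 = $19,602.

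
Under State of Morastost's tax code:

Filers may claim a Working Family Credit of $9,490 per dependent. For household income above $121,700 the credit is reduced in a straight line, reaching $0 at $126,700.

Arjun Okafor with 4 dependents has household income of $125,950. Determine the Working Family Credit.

$5,694

Working Family Credit: base = 4 × $9,490 = $37,960. $125,950 is $4,250 into a $5,000 phase-out range, leaving 750/5,000 of the credit: $37,960 × 750/5,000 = $5,694.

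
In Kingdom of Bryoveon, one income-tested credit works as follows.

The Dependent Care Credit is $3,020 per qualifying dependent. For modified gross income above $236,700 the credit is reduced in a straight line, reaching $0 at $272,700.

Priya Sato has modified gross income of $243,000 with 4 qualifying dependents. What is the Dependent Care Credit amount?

$9,966

Dependent Care Credit: base = 4 × $3,020 = $12,080. $243,000 is $6,300 into a $36,000 phase-out range, leaving 29,700/36,000 of the credit: $12,080 × 29,700/36,000 = $9,966.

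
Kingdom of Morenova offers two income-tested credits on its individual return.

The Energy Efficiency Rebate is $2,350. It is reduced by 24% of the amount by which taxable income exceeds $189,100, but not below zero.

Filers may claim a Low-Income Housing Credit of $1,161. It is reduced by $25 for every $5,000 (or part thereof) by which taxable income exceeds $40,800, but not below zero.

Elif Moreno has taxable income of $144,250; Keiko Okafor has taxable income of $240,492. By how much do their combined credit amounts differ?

$2,825

Elif ($144,250): Energy Efficiency Rebate: $144,250 is at or below the $189,100 threshold, so the full $2,350 applies. Low-Income Housing Credit: income exceeds $40,800 by $103,450, which is 21 full-or-partial $5,000 increments; reduction = 21 × $25 = $525, leaving $636. total $2,350 + $636 = $2,986
Keiko ($240,492): Energy Efficiency Rebate: 24% of the $51,392 excess over $189,100 is $12,334.08 ≥ base, so the credit is $0. Low-Income Housing Credit: income exceeds $40,800 by $199,692, which is 40 full-or-partial $5,000 increments; reduction = 40 × $25 = $1,000, leaving $161. total $0 + $161 = $161
Difference: |$2,986 − $161| = $2,825.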